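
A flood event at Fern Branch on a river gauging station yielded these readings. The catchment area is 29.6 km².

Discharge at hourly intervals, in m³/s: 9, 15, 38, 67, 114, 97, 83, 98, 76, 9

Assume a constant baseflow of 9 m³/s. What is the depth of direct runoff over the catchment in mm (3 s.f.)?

d ≈ 62.8 mm

Direct runoff: 0.0, 6.0, 29.0, 58.0, 105.0, 88.0, 74.0, 89.0, 67.0, 0.0 m³/s; ΣQ_DR = 516.0 m³/s.
V = ΣQ_DR · Δt = 516.0 × 3600 s = 1.858 × 10^6 m³.
Over A = 29.6 km², depth = V / A = 62.8 mm.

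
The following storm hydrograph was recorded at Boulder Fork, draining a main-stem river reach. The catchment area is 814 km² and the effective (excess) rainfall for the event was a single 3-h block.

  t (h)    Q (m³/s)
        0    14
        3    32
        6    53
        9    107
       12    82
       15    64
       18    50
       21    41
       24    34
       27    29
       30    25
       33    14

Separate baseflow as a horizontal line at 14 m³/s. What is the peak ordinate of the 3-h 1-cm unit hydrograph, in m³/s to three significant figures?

U_p ≈ 186 m³/s

Direct runoff: 0.0, 18.0, 39.0, 93.0, 68.0, 50.0, 36.0, 27.0, 20.0, 15.0, 11.0, 0.0 m³/s; ΣQ_DR = 377.0 m³/s, peak = 93.0 m³/s.
Runoff depth d = ΣQ_DR·Δt / A = 377.0 × 10800 / (814 km²) = 5.002 mm.
The 1-cm UH is the DRH scaled by (10 mm)/d, so U_p = 93.0 × 10/5.002 = 186 m³/s.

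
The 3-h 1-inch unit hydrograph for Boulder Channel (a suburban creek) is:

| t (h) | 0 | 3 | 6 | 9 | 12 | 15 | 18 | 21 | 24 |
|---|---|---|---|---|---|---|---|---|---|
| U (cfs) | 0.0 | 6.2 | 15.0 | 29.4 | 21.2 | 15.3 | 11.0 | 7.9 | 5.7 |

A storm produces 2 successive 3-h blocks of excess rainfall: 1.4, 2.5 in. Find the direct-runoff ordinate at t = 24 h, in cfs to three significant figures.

Q ≈ 27.7 cfs

By discrete convolution, Q_j = Σ (P_i / 1 in) · U_{j−i}.
At t = 24 h (j=8): Q = (1.4/1)·5.7 + (2.5/1)·7.9 = 27.7 cfs.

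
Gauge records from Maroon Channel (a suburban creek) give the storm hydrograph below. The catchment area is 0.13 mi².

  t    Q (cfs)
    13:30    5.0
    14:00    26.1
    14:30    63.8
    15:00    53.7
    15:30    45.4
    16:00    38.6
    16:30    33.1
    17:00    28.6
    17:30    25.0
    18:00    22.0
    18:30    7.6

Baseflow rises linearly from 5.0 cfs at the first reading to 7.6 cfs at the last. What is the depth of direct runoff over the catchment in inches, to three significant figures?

Direct runoff: 0.00, 20.84, 58.28, 47.92, 39.36, 32.30, 26.54, 21.78, 17.92, 14.66, 0.00 cfs; ΣQ_DR = 279.6 cfs.
V = ΣQ_DR · Δt = 279.6 × 1800 s = 5.033 × 10^5 ft³.
Over A = 0.13 mi², depth = V / A = 1.67 in.

d ≈ 1.67 in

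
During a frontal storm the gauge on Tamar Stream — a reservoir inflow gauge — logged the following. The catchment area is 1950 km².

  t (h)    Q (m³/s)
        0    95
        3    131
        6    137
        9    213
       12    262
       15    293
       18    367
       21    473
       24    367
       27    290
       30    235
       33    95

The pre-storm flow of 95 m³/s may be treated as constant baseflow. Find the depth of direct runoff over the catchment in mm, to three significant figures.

Direct runoff: 0.0, 36.0, 42.0, 118.0, 167.0, 198.0, 272.0, 378.0, 272.0, 195.0, 140.0, 0.0 m³/s; ΣQ_DR = 1818 m³/s.
V = ΣQ_DR · Δt = 1818 × 10800 s = 1.963 × 10^7 m³.
Over A = 1950 km², depth = V / A = 10.1 mm.

d ≈ 10.1 mm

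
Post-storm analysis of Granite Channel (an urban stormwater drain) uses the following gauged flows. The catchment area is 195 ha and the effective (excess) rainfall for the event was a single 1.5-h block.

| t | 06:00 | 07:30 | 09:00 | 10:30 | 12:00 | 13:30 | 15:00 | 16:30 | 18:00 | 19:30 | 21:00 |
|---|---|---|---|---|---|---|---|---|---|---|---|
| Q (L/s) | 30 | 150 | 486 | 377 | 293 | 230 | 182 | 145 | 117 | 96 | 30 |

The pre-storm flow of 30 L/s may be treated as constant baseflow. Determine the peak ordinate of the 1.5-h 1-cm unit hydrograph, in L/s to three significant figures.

Direct runoff: 0.0, 120.0, 456.0, 347.0, 263.0, 200.0, 152.0, 115.0, 87.0, 66.0, 0.0 L/s; ΣQ_DR = 1806 L/s, peak = 456.0 L/s.
Runoff depth d = ΣQ_DR·Δt / A = 1806 × 5400 / (195 ha) = 5.001 mm.
The 1-cm UH is the DRH scaled by (10 mm)/d, so U_p = 456.0 × 10/5.001 = 912 L/s.

U_p ≈ 912 L/s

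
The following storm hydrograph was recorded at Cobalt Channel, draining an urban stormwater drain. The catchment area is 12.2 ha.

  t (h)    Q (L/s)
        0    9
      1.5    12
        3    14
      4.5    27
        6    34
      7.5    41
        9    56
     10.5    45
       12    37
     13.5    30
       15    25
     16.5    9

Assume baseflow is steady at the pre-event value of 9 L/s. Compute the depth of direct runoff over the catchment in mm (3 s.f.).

d ≈ 10.2 mm

Direct runoff: 0.0, 3.0, 5.0, 18.0, 25.0, 32.0, 47.0, 36.0, 28.0, 21.0, 16.0, 0.0 L/s; ΣQ_DR = 231.0 L/s.
V = ΣQ_DR · Δt = 231.0 × 5400 s = 1.247 × 10^6 L.
Over A = 12.2 ha, depth = V / A = 10.2 mm.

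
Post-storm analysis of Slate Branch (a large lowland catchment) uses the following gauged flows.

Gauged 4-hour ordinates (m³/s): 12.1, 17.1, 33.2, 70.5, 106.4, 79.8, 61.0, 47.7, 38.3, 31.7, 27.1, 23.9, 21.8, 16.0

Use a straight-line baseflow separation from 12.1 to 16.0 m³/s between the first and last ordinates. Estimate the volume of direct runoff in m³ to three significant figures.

V ≈ 5.61 × 10^6 m³

Direct-runoff ordinates (Q − Q_b): 0.00, 4.70, 20.50, 57.50, 93.10, 66.20, 47.10, 33.50, 23.80, 16.90, 12.00, 8.50, 6.10, 0.00 m³/s.
ΣQ_DR = 389.9 m³/s.
With Δt = 4 h = 14400 s, V = ΣQ_DR · Δt = 389.9 × 14400 = 5.61 × 10^6 m³.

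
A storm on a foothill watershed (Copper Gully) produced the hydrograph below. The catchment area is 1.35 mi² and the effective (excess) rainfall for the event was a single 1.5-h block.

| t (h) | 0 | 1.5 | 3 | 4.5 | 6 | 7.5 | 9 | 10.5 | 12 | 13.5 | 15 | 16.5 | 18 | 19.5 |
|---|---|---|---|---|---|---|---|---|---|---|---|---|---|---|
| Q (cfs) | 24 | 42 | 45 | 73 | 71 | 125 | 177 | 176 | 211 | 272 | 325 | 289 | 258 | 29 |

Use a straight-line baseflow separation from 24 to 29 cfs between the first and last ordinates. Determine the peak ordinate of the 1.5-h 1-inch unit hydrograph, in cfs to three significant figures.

Direct runoff: 0.00, 17.62, 20.23, 47.85, 45.46, 99.08, 150.69, 149.31, 183.92, 244.54, 297.15, 260.77, 229.38, 0.00 cfs; ΣQ_DR = 1746 cfs, peak = 297.15 cfs.
Runoff depth d = ΣQ_DR·Δt / A = 1746 × 5400 / (1.35 mi²) = 3.006 in.
The 1-inch UH is the DRH scaled by (1 in)/d, so U_p = 297.15 × 1/3.006 = 98.8 cfs.

U_p ≈ 98.8 cfs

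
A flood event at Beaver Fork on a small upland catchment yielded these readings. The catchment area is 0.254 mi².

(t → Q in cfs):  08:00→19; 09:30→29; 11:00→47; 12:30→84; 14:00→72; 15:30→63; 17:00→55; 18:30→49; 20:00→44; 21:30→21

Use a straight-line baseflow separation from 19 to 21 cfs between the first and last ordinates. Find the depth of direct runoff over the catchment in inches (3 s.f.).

d ≈ 2.59 in

Direct runoff: 0.00, 9.78, 27.56, 64.33, 52.11, 42.89, 34.67, 28.44, 23.22, 0.00 cfs; ΣQ_DR = 283.0 cfs.
V = ΣQ_DR · Δt = 283.0 × 5400 s = 1.528 × 10^6 ft³.
Over A = 0.254 mi², depth = V / A = 2.59 in.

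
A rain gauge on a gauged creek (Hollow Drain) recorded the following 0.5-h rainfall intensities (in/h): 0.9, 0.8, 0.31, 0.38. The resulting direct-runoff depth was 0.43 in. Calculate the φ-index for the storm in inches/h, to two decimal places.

Only the 2 blocks with intensity above φ contribute runoff: 0.9, 0.8 in/h.
Σ(I−φ)·Δt = d  ⇒  (0.9+0.8 − 2φ)·0.5 = 0.43
φ = (1.700 − 0.43/0.5) / 2 = 0.42 in/h.

φ ≈ 0.42 in/h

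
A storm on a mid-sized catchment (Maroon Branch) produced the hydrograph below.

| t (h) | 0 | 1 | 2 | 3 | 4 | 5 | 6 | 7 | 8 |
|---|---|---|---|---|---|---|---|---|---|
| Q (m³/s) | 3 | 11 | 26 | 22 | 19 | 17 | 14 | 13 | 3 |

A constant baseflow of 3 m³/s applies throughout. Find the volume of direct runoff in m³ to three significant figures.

Direct-runoff ordinates (Q − Q_b): 0.0, 8.0, 23.0, 19.0, 16.0, 14.0, 11.0, 10.0, 0.0 m³/s.
ΣQ_DR = 101.0 m³/s.
With Δt = 1 h = 3600 s, V = ΣQ_DR · Δt = 101.0 × 3600 = 3.64 × 10^5 m³.

V ≈ 3.64 × 10^5 m³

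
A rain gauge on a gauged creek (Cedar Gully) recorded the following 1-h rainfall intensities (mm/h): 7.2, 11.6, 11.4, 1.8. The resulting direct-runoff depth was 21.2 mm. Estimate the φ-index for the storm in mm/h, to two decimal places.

Only the 3 blocks with intensity above φ contribute runoff: 7.2, 11.6, 11.4 mm/h.
Σ(I−φ)·Δt = d  ⇒  (7.2+11.6+11.4 − 3φ)·1 = 21.2
φ = (30.20 − 21.2/1) / 3 = 3.00 mm/h.

φ ≈ 3.00 mm/h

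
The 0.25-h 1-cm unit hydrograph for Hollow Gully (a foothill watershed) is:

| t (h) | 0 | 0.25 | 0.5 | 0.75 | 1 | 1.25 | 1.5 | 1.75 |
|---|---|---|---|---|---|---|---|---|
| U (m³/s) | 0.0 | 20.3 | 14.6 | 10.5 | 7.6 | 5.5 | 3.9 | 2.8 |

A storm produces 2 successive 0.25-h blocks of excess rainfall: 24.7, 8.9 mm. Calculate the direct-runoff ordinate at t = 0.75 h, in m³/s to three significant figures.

Q ≈ 38.9 m³/s

By discrete convolution, Q_j = Σ (P_i / 10 mm) · U_{j−i}.
At t = 0.75 h (j=3): Q = (24.7/10)·10.5 + (8.9/10)·14.6 = 38.9 m³/s.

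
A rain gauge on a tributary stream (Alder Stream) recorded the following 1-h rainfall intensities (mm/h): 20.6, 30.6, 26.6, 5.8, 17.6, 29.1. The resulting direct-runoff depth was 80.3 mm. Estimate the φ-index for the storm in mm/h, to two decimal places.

Only the 5 blocks with intensity above φ contribute runoff: 20.6, 30.6, 26.6, 17.6, 29.1 mm/h.
Σ(I−φ)·Δt = d  ⇒  (20.6+30.6+26.6+17.6+29.1 − 5φ)·1 = 80.3
φ = (124.5 − 80.3/1) / 5 = 8.84 mm/h.

φ ≈ 8.84 mm/h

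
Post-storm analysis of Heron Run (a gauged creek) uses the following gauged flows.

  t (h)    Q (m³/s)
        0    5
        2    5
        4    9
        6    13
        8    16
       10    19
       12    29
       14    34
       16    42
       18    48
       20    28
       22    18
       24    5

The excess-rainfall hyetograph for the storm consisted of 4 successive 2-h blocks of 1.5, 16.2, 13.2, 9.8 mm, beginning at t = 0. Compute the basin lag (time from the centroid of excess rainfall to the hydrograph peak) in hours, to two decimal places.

t_L ≈ 13.46 h

Centroid of excess rainfall: t_c = Σ P_i·t̄_i / ΣP_i = 4.5381 h (block centres at 1, 3, 5, 7 h).
Hydrograph peak occurs at t = 18 h, so basin lag t_L = 18 − 4.5381 = 13.46 h.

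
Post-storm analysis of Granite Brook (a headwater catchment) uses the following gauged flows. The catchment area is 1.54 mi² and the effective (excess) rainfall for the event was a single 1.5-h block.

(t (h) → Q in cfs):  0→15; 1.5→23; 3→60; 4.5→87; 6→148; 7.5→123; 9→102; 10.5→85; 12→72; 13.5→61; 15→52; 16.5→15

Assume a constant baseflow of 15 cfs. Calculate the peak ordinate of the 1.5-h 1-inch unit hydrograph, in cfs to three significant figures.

Direct runoff: 0.0, 8.0, 45.0, 72.0, 133.0, 108.0, 87.0, 70.0, 57.0, 46.0, 37.0, 0.0 cfs; ΣQ_DR = 663.0 cfs, peak = 133.0 cfs.
Runoff depth d = ΣQ_DR·Δt / A = 663.0 × 5400 / (1.54 mi²) = 1.001 in.
The 1-inch UH is the DRH scaled by (1 in)/d, so U_p = 133.0 × 1/1.001 = 133 cfs.

U_p ≈ 133 cfs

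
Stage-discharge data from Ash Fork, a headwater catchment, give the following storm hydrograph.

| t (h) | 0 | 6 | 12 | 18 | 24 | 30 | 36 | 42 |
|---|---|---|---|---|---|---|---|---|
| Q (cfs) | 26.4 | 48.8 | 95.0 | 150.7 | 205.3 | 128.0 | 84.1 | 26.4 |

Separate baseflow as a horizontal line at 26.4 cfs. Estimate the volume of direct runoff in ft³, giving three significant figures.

V ≈ 1.20 × 10^7 ft³

Direct-runoff ordinates (Q − Q_b): 0.0, 22.4, 68.6, 124.3, 178.9, 101.6, 57.7, 0.0 cfs.
ΣQ_DR = 553.5 cfs.
With Δt = 6 h = 21600 s, V = ΣQ_DR · Δt = 553.5 × 21600 = 1.20 × 10^7 ft³.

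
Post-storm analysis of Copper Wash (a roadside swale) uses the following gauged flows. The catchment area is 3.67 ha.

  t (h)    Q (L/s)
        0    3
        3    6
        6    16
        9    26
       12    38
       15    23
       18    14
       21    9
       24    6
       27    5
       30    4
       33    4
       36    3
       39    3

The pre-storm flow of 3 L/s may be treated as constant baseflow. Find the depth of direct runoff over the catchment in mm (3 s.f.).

Direct runoff: 0.0, 3.0, 13.0, 23.0, 35.0, 20.0, 11.0, 6.0, 3.0, 2.0, 1.0, 1.0, 0.0, 0.0 L/s; ΣQ_DR = 118.0 L/s.
V = ΣQ_DR · Δt = 118.0 × 10800 s = 1.274 × 10^6 L.
Over A = 3.67 ha, depth = V / A = 34.7 mm.

d ≈ 34.7 mm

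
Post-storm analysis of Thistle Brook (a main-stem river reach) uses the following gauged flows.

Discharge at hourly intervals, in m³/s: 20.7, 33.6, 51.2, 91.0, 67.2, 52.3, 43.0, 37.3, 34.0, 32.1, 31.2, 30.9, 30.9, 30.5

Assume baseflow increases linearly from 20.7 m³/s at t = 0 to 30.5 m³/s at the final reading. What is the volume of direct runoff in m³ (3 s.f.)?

Direct-runoff ordinates (Q − Q_b): 0.00, 12.15, 28.99, 68.04, 43.48, 27.83, 17.78, 11.32, 7.27, 4.62, 2.96, 1.91, 1.15, 0.00 m³/s.
ΣQ_DR = 227.5 m³/s.
With Δt = 1 h = 3600 s, V = ΣQ_DR · Δt = 227.5 × 3600 = 8.19 × 10^5 m³.

V ≈ 8.19 × 10^5 m³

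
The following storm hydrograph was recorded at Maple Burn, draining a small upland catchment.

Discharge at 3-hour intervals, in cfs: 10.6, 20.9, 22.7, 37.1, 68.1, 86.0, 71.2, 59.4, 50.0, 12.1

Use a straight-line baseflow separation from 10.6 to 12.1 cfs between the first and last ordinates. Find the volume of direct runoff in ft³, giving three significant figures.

V ≈ 3.51 × 10^6 ft³

Direct-runoff ordinates (Q − Q_b): 0.00, 10.13, 11.77, 26.00, 56.83, 74.57, 59.60, 47.63, 38.07, 0.00 cfs.
ΣQ_DR = 324.6 cfs.
With Δt = 3 h = 10800 s, V = ΣQ_DR · Δt = 324.6 × 10800 = 3.51 × 10^6 ft³.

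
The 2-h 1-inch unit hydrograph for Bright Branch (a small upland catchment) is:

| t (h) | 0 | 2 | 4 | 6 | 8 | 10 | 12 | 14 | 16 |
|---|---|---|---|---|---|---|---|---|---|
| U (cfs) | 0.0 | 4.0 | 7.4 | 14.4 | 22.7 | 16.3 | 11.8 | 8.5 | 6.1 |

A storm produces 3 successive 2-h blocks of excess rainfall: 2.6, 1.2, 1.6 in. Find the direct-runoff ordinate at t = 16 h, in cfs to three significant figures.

By discrete convolution, Q_j = Σ (P_i / 1 in) · U_{j−i}.
At t = 16 h (j=8): Q = (2.6/1)·6.1 + (1.2/1)·8.5 + (1.6/1)·11.8 = 44.9 cfs.

Q ≈ 44.9 cfs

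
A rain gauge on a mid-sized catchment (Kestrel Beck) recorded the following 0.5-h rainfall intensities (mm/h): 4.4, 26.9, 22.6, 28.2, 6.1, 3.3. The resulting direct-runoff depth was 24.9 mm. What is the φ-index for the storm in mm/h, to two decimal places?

Only the 3 blocks with intensity above φ contribute runoff: 26.9, 22.6, 28.2 mm/h.
Σ(I−φ)·Δt = d  ⇒  (26.9+22.6+28.2 − 3φ)·0.5 = 24.9
φ = (77.70 − 24.9/0.5) / 3 = 9.30 mm/h.

φ ≈ 9.30 mm/h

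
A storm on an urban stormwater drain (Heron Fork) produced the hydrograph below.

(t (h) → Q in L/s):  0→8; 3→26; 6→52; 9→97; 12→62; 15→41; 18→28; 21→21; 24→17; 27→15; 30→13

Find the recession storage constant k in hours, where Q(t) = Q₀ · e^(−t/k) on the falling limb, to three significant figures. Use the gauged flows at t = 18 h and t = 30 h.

k ≈ 15.6 h

On the falling limb, Q drops from 28 to 13 L/s between t = 18 h and t = 30 h (Δt = 12 h).
k = −Δt / ln(Q₂/Q₁) = −12 / ln(13/28) = 15.6 h.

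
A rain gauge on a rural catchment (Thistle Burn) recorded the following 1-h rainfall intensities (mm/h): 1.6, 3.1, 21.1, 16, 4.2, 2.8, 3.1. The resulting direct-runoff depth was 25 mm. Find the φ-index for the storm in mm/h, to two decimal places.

φ ≈ 6.05 mm/h

Only the 2 blocks with intensity above φ contribute runoff: 21.1, 16 mm/h.
Σ(I−φ)·Δt = d  ⇒  (21.1+16 − 2φ)·1 = 25
φ = (37.10 − 25/1) / 2 = 6.05 mm/h.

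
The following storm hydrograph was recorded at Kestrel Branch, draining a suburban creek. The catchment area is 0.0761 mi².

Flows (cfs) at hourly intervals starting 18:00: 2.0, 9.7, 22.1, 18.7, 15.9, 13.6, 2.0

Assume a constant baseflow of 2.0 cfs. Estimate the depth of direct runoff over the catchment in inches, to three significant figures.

d ≈ 1.43 in

Direct runoff: 0.0, 7.7, 20.1, 16.7, 13.9, 11.6, 0.0 cfs; ΣQ_DR = 70.00 cfs.
V = ΣQ_DR · Δt = 70.00 × 3600 s = 2.520 × 10^5 ft³.
Over A = 0.0761 mi², depth = V / A = 1.43 in.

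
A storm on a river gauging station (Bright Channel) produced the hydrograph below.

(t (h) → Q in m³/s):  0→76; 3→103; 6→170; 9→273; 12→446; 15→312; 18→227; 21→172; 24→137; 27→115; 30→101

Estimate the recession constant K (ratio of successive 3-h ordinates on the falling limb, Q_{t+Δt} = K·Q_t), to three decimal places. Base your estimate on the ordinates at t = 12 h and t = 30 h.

Using the recession-limb readings at t = 12 h and t = 30 h: Q falls from 446 to 101 m³/s over 6 intervals.
K = (Q₂/Q₁)^(1/6) = (101/446)^(1/6) = 0.781.

K ≈ 0.781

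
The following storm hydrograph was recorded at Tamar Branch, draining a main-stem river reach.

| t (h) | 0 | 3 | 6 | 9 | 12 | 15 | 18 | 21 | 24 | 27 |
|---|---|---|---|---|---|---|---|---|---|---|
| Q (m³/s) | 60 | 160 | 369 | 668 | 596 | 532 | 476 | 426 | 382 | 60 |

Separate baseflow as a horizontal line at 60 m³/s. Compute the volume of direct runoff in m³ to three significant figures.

Direct-runoff ordinates (Q − Q_b): 0.0, 100.0, 309.0, 608.0, 536.0, 472.0, 416.0, 366.0, 322.0, 0.0 m³/s.
ΣQ_DR = 3129 m³/s.
With Δt = 3 h = 10800 s, V = ΣQ_DR · Δt = 3129 × 10800 = 3.38 × 10^7 m³.

V ≈ 3.38 × 10^7 m³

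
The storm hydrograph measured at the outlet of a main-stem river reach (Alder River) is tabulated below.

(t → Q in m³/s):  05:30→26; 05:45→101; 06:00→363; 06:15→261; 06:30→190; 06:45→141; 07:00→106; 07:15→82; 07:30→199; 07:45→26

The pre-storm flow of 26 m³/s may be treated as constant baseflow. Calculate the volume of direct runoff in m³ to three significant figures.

Direct-runoff ordinates (Q − Q_b): 0.0, 75.0, 337.0, 235.0, 164.0, 115.0, 80.0, 56.0, 173.0, 0.0 m³/s.
ΣQ_DR = 1235 m³/s.
With Δt = 0.25 h = 900 s, V = ΣQ_DR · Δt = 1235 × 900 = 1.11 × 10^6 m³.

V ≈ 1.11 × 10^6 m³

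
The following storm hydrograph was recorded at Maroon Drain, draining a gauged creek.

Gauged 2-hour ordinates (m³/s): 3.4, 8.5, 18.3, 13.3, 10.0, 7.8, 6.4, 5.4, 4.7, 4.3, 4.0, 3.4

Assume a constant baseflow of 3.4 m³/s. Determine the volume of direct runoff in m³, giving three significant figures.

Direct-runoff ordinates (Q − Q_b): 0.0, 5.1, 14.9, 9.9, 6.6, 4.4, 3.0, 2.0, 1.3, 0.9, 0.6, 0.0 m³/s.
ΣQ_DR = 48.70 m³/s.
With Δt = 2 h = 7200 s, V = ΣQ_DR · Δt = 48.70 × 7200 = 3.51 × 10^5 m³.

V ≈ 3.51 × 10^5 m³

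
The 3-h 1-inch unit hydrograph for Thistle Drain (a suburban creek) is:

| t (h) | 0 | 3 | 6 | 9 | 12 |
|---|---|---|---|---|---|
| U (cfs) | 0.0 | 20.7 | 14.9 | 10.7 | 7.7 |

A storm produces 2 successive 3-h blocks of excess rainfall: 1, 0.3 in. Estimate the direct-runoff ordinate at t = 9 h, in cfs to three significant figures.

Q ≈ 15.2 cfs

By discrete convolution, Q_j = Σ (P_i / 1 in) · U_{j−i}.
At t = 9 h (j=3): Q = (1/1)·10.7 + (0.3/1)·14.9 = 15.2 cfs.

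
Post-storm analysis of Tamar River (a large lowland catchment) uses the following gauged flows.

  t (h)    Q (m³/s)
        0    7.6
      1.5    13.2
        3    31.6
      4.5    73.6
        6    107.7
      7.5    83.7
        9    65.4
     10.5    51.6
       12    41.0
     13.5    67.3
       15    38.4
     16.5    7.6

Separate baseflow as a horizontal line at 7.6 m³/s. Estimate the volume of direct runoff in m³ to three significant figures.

V ≈ 2.69 × 10^6 m³

Direct-runoff ordinates (Q − Q_b): 0.0, 5.6, 24.0, 66.0, 100.1, 76.1, 57.8, 44.0, 33.4, 59.7, 30.8, 0.0 m³/s.
ΣQ_DR = 497.5 m³/s.
With Δt = 1.5 h = 5400 s, V = ΣQ_DR · Δt = 497.5 × 5400 = 2.69 × 10^6 m³.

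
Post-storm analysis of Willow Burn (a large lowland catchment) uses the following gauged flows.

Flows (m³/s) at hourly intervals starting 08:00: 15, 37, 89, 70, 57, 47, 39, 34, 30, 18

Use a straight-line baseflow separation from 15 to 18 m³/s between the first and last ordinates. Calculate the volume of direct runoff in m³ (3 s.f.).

Direct-runoff ordinates (Q − Q_b): 0.00, 21.67, 73.33, 54.00, 40.67, 30.33, 22.00, 16.67, 12.33, 0.00 m³/s.
ΣQ_DR = 271.0 m³/s.
With Δt = 1 h = 3600 s, V = ΣQ_DR · Δt = 271.0 × 3600 = 9.76 × 10^5 m³.

V ≈ 9.76 × 10^5 m³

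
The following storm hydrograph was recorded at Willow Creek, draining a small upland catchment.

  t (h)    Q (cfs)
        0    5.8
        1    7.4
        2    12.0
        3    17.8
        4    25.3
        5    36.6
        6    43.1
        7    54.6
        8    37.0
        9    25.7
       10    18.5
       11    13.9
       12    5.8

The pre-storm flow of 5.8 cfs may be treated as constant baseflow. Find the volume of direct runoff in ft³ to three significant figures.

Direct-runoff ordinates (Q − Q_b): 0.0, 1.6, 6.2, 12.0, 19.5, 30.8, 37.3, 48.8, 31.2, 19.9, 12.7, 8.1, 0.0 cfs.
ΣQ_DR = 228.1 cfs.
With Δt = 1 h = 3600 s, V = ΣQ_DR · Δt = 228.1 × 3600 = 8.21 × 10^5 ft³.

V ≈ 8.21 × 10^5 ft³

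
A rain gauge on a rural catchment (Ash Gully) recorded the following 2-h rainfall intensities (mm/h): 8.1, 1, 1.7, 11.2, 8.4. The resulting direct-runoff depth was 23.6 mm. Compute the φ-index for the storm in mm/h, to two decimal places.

Only the 3 blocks with intensity above φ contribute runoff: 8.1, 11.2, 8.4 mm/h.
Σ(I−φ)·Δt = d  ⇒  (8.1+11.2+8.4 − 3φ)·2 = 23.6
φ = (27.70 − 23.6/2) / 3 = 5.30 mm/h.

φ ≈ 5.30 mm/h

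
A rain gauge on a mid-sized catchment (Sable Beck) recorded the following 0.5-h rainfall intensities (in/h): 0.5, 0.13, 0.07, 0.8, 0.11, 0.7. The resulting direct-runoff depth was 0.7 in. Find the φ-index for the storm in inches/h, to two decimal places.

φ ≈ 0.20 in/h

Only the 3 blocks with intensity above φ contribute runoff: 0.5, 0.8, 0.7 in/h.
Σ(I−φ)·Δt = d  ⇒  (0.5+0.8+0.7 − 3φ)·0.5 = 0.7
φ = (2.000 − 0.7/0.5) / 3 = 0.20 in/h.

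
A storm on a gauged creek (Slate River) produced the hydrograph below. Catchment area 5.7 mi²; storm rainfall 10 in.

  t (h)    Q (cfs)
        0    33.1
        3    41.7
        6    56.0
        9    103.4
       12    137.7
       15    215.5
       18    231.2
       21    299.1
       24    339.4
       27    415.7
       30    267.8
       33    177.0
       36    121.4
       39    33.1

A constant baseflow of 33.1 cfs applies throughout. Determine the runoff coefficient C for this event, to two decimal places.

C ≈ 0.16

ΣQ_DR = 2009 cfs; V = ΣQ_DR·Δt = 2.169 × 10^7 ft³.
Runoff depth d = V / A = 1.638 in.
C = d / P = 1.638 / 10 = 0.16.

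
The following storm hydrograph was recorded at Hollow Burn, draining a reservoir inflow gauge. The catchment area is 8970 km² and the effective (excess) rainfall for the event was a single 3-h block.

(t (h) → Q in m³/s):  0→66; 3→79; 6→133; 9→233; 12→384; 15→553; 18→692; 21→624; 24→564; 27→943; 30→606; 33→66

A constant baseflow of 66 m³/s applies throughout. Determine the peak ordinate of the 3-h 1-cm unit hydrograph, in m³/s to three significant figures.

U_p ≈ 1750 m³/s

Direct runoff: 0.0, 13.0, 67.0, 167.0, 318.0, 487.0, 626.0, 558.0, 498.0, 877.0, 540.0, 0.0 m³/s; ΣQ_DR = 4151 m³/s, peak = 877.0 m³/s.
Runoff depth d = ΣQ_DR·Δt / A = 4151 × 10800 / (8970 km²) = 4.998 mm.
The 1-cm UH is the DRH scaled by (10 mm)/d, so U_p = 877.0 × 10/4.998 = 1750 m³/s.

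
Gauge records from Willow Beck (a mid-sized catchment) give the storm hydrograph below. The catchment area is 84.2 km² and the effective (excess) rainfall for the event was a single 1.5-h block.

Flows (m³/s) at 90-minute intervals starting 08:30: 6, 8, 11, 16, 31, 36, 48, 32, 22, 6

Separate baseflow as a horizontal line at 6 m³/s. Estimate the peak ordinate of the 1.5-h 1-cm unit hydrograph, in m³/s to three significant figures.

U_p ≈ 42.0 m³/s

Direct runoff: 0.0, 2.0, 5.0, 10.0, 25.0, 30.0, 42.0, 26.0, 16.0, 0.0 m³/s; ΣQ_DR = 156.0 m³/s, peak = 42.0 m³/s.
Runoff depth d = ΣQ_DR·Δt / A = 156.0 × 5400 / (84.2 km²) = 10.00 mm.
The 1-cm UH is the DRH scaled by (10 mm)/d, so U_p = 42.0 × 10/10.00 = 42.0 m³/s.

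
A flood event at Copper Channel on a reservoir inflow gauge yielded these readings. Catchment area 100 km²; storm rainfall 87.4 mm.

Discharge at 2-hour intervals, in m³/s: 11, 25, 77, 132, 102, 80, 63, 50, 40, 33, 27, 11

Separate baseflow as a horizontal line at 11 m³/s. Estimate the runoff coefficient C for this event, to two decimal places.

ΣQ_DR = 519.0 m³/s; V = ΣQ_DR·Δt = 3.737 × 10^6 m³.
Runoff depth d = V / A = 37.37 mm.
C = d / P = 37.37 / 87.4 = 0.43.

C ≈ 0.43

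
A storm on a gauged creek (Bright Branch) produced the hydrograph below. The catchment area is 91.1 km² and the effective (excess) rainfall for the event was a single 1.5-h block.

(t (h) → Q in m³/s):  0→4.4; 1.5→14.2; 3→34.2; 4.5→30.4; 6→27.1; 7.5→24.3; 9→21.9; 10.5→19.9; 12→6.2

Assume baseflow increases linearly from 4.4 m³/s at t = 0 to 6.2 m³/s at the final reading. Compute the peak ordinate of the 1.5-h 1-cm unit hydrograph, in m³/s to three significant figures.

U_p ≈ 36.7 m³/s

Direct runoff: 0.00, 9.57, 29.35, 25.32, 21.80, 18.77, 16.15, 13.93, 0.00 m³/s; ΣQ_DR = 134.9 m³/s, peak = 29.35 m³/s.
Runoff depth d = ΣQ_DR·Δt / A = 134.9 × 5400 / (91.1 km²) = 7.996 mm.
The 1-cm UH is the DRH scaled by (10 mm)/d, so U_p = 29.35 × 10/7.996 = 36.7 m³/s.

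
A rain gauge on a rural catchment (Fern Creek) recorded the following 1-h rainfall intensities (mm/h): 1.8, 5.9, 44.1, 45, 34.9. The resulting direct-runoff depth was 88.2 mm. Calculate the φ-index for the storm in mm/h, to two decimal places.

φ ≈ 11.93 mm/h

Only the 3 blocks with intensity above φ contribute runoff: 44.1, 45, 34.9 mm/h.
Σ(I−φ)·Δt = d  ⇒  (44.1+45+34.9 − 3φ)·1 = 88.2
φ = (124.0 − 88.2/1) / 3 = 11.93 mm/h.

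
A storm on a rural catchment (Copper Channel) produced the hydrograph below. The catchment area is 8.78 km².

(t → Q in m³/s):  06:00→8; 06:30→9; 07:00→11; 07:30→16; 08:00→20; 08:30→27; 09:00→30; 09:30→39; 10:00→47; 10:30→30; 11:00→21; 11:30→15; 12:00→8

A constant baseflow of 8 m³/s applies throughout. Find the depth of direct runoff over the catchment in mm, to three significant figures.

d ≈ 36.3 mm

Direct runoff: 0.0, 1.0, 3.0, 8.0, 12.0, 19.0, 22.0, 31.0, 39.0, 22.0, 13.0, 7.0, 0.0 m³/s; ΣQ_DR = 177.0 m³/s.
V = ΣQ_DR · Δt = 177.0 × 1800 s = 3.186 × 10^5 m³.
Over A = 8.78 km², depth = V / A = 36.3 mm.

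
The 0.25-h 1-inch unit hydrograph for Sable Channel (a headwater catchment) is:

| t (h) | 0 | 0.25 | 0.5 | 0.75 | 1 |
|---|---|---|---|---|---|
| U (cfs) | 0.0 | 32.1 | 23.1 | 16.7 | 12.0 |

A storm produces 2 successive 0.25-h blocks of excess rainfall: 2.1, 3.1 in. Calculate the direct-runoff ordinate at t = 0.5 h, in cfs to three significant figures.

Q ≈ 148 cfs

By discrete convolution, Q_j = Σ (P_i / 1 in) · U_{j−i}.
At t = 0.5 h (j=2): Q = (2.1/1)·23.1 + (3.1/1)·32.1 = 148 cfs.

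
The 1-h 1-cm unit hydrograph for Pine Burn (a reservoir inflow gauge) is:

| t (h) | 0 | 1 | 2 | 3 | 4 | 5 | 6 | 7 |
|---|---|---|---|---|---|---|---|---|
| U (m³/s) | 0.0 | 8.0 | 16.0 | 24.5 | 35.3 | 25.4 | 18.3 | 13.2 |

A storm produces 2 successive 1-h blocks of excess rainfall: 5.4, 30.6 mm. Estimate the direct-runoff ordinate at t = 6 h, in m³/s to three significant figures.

By discrete convolution, Q_j = Σ (P_i / 10 mm) · U_{j−i}.
At t = 6 h (j=6): Q = (5.4/10)·18.3 + (30.6/10)·25.4 = 87.6 m³/s.

Q ≈ 87.6 m³/s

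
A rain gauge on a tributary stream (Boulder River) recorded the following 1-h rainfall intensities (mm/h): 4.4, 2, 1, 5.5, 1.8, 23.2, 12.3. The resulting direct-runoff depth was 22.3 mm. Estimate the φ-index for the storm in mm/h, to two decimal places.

φ ≈ 6.60 mm/h

Only the 2 blocks with intensity above φ contribute runoff: 23.2, 12.3 mm/h.
Σ(I−φ)·Δt = d  ⇒  (23.2+12.3 − 2φ)·1 = 22.3
φ = (35.50 − 22.3/1) / 2 = 6.60 mm/h.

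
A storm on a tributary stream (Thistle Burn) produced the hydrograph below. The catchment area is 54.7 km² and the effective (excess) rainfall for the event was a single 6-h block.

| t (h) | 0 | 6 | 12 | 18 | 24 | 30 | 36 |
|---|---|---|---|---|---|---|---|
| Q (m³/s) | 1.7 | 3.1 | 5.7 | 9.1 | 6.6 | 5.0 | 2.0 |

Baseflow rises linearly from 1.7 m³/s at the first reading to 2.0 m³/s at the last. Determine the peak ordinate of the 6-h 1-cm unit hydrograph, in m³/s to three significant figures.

U_p ≈ 9.07 m³/s

Direct runoff: 0.00, 1.35, 3.90, 7.25, 4.70, 3.05, 0.00 m³/s; ΣQ_DR = 20.25 m³/s, peak = 7.25 m³/s.
Runoff depth d = ΣQ_DR·Δt / A = 20.25 × 21600 / (54.7 km²) = 7.996 mm.
The 1-cm UH is the DRH scaled by (10 mm)/d, so U_p = 7.25 × 10/7.996 = 9.07 m³/s.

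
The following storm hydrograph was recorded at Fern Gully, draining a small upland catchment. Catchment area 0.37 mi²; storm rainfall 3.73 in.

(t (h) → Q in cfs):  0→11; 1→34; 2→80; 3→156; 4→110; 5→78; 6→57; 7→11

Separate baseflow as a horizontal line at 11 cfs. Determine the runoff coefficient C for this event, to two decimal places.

C ≈ 0.50

ΣQ_DR = 449.0 cfs; V = ΣQ_DR·Δt = 1.616 × 10^6 ft³.
Runoff depth d = V / A = 1.880 in.
C = d / P = 1.880 / 3.73 = 0.50.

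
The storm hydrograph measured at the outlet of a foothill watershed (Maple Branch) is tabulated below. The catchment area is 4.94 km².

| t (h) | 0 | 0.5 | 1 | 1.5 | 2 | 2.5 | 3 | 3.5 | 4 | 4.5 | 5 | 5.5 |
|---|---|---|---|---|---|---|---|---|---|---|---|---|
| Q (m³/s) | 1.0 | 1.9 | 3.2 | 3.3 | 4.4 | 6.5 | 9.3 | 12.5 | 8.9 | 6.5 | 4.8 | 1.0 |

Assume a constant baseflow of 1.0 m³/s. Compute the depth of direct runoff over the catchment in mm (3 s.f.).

Direct runoff: 0.0, 0.9, 2.2, 2.3, 3.4, 5.5, 8.3, 11.5, 7.9, 5.5, 3.8, 0.0 m³/s; ΣQ_DR = 51.30 m³/s.
V = ΣQ_DR · Δt = 51.30 × 1800 s = 92340 m³.
Over A = 4.94 km², depth = V / A = 18.7 mm.

d ≈ 18.7 mm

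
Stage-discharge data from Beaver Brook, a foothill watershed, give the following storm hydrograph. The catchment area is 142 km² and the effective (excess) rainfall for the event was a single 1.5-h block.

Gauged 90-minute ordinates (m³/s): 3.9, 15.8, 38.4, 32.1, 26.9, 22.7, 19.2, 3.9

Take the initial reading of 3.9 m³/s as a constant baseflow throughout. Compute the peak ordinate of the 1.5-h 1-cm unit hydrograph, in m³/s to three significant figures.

Direct runoff: 0.0, 11.9, 34.5, 28.2, 23.0, 18.8, 15.3, 0.0 m³/s; ΣQ_DR = 131.7 m³/s, peak = 34.5 m³/s.
Runoff depth d = ΣQ_DR·Δt / A = 131.7 × 5400 / (142 km²) = 5.008 mm.
The 1-cm UH is the DRH scaled by (10 mm)/d, so U_p = 34.5 × 10/5.008 = 68.9 m³/s.

U_p ≈ 68.9 m³/s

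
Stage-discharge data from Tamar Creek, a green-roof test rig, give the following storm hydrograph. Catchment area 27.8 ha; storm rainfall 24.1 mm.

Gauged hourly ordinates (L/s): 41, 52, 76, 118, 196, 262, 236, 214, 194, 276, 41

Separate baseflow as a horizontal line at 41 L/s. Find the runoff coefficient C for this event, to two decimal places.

C ≈ 0.67

ΣQ_DR = 1255 L/s; V = ΣQ_DR·Δt = 4.518 × 10^6 L.
Runoff depth d = V / A = 16.25 mm.
C = d / P = 16.25 / 24.1 = 0.67.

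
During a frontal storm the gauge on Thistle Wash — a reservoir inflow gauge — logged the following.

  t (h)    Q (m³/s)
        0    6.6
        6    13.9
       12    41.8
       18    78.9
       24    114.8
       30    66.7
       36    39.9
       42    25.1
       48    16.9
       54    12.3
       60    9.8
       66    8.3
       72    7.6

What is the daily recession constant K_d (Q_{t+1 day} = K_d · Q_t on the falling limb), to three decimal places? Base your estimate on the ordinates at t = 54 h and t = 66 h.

K_d ≈ 0.455

Between t = 54 h and t = 66 h the flow falls from 12.3 to 8.3 m³/s over 2×6 h = 12 h.
Per-interval ratio K = (8.3/12.3)^(1/2) = 0.8215; K_d = K^(24/6) = 0.455.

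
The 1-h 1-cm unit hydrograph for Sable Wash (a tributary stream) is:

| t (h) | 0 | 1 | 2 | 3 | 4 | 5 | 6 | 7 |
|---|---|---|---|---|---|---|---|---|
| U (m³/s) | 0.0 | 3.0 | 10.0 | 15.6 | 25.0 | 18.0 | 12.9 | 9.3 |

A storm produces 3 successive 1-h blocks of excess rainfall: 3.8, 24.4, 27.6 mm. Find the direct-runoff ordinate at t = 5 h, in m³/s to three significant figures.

By discrete convolution, Q_j = Σ (P_i / 10 mm) · U_{j−i}.
At t = 5 h (j=5): Q = (3.8/10)·18.0 + (24.4/10)·25.0 + (27.6/10)·15.6 = 111 m³/s.

Q ≈ 111 m³/s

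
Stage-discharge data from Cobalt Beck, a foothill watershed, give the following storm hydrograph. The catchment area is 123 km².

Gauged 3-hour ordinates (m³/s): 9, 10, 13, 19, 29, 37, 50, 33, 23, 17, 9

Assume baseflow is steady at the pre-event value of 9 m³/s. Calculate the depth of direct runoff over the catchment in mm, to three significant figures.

d ≈ 13.2 mm

Direct runoff: 0.0, 1.0, 4.0, 10.0, 20.0, 28.0, 41.0, 24.0, 14.0, 8.0, 0.0 m³/s; ΣQ_DR = 150.0 m³/s.
V = ΣQ_DR · Δt = 150.0 × 10800 s = 1.620 × 10^6 m³.
Over A = 123 km², depth = V / A = 13.2 mm.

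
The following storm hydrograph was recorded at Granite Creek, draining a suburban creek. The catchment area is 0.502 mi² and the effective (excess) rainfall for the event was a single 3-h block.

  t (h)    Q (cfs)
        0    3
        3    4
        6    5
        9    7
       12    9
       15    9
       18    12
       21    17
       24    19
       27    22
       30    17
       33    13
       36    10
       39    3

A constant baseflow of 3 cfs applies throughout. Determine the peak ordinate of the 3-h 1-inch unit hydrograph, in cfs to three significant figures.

Direct runoff: 0.0, 1.0, 2.0, 4.0, 6.0, 6.0, 9.0, 14.0, 16.0, 19.0, 14.0, 10.0, 7.0, 0.0 cfs; ΣQ_DR = 108.0 cfs, peak = 19.0 cfs.
Runoff depth d = ΣQ_DR·Δt / A = 108.0 × 10800 / (0.502 mi²) = 1.000 in.
The 1-inch UH is the DRH scaled by (1 in)/d, so U_p = 19.0 × 1/1.000 = 19.0 cfs.

U_p ≈ 19.0 cfs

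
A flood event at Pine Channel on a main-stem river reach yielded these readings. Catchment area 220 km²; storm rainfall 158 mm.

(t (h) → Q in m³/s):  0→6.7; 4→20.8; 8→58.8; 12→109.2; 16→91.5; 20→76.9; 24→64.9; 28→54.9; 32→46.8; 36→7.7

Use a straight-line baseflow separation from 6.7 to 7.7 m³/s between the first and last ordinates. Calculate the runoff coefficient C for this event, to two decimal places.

C ≈ 0.19

ΣQ_DR = 466.2 m³/s; V = ΣQ_DR·Δt = 6.713 × 10^6 m³.
Runoff depth d = V / A = 30.51 mm.
C = d / P = 30.51 / 158 = 0.19.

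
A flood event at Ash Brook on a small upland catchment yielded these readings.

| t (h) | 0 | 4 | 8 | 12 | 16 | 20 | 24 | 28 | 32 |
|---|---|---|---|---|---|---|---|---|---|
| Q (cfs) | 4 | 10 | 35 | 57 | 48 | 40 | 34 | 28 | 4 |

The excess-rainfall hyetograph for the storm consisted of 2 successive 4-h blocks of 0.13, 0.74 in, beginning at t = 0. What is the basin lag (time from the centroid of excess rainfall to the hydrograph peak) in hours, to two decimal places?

t_L ≈ 6.60 h

Centroid of excess rainfall: t_c = Σ P_i·t̄_i / ΣP_i = 5.4023 h (block centres at 2, 6 h).
Hydrograph peak occurs at t = 12 h, so basin lag t_L = 12 − 5.4023 = 6.60 h.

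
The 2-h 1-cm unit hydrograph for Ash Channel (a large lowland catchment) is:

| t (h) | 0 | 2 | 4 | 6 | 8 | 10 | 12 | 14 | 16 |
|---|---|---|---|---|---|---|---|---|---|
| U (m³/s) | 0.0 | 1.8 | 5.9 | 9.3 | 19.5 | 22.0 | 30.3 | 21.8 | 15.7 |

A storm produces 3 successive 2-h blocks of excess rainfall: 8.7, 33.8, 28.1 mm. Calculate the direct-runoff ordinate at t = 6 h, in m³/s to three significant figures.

Q ≈ 33.1 m³/s

By discrete convolution, Q_j = Σ (P_i / 10 mm) · U_{j−i}.
At t = 6 h (j=3): Q = (8.7/10)·9.3 + (33.8/10)·5.9 + (28.1/10)·1.8 = 33.1 m³/s.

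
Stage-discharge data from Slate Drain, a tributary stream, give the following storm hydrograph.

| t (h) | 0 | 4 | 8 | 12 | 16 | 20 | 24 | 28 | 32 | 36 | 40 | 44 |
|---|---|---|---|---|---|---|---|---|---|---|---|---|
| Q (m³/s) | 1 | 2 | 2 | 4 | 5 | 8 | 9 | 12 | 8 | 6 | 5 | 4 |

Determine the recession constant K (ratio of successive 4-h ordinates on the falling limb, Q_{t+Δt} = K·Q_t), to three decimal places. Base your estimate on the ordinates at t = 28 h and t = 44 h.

Using the recession-limb readings at t = 28 h and t = 44 h: Q falls from 12 to 4 m³/s over 4 intervals.
K = (Q₂/Q₁)^(1/4) = (4/12)^(1/4) = 0.760.

K ≈ 0.760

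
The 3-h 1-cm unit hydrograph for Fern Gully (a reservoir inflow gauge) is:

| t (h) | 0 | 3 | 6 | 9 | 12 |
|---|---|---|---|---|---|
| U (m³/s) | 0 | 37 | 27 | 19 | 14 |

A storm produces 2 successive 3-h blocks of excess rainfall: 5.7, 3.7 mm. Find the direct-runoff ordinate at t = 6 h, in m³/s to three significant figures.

By discrete convolution, Q_j = Σ (P_i / 10 mm) · U_{j−i}.
At t = 6 h (j=2): Q = (5.7/10)·27 + (3.7/10)·37 = 29.1 m³/s.

Q ≈ 29.1 m³/s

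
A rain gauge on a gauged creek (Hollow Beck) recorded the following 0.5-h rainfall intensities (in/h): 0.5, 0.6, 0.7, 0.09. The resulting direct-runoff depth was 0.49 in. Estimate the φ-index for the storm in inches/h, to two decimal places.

Only the 3 blocks with intensity above φ contribute runoff: 0.5, 0.6, 0.7 in/h.
Σ(I−φ)·Δt = d  ⇒  (0.5+0.6+0.7 − 3φ)·0.5 = 0.49
φ = (1.800 − 0.49/0.5) / 3 = 0.27 in/h.

φ ≈ 0.27 in/h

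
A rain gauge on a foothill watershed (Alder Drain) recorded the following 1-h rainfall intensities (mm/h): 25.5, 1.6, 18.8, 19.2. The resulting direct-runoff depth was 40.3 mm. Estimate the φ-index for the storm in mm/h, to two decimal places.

Only the 3 blocks with intensity above φ contribute runoff: 25.5, 18.8, 19.2 mm/h.
Σ(I−φ)·Δt = d  ⇒  (25.5+18.8+19.2 − 3φ)·1 = 40.3
φ = (63.50 − 40.3/1) / 3 = 7.73 mm/h.

φ ≈ 7.73 mm/h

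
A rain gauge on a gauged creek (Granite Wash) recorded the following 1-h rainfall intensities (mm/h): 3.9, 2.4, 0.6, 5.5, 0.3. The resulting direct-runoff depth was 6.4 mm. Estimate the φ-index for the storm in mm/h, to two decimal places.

Only the 3 blocks with intensity above φ contribute runoff: 3.9, 2.4, 5.5 mm/h.
Σ(I−φ)·Δt = d  ⇒  (3.9+2.4+5.5 − 3φ)·1 = 6.4
φ = (11.80 − 6.4/1) / 3 = 1.80 mm/h.

φ ≈ 1.80 mm/h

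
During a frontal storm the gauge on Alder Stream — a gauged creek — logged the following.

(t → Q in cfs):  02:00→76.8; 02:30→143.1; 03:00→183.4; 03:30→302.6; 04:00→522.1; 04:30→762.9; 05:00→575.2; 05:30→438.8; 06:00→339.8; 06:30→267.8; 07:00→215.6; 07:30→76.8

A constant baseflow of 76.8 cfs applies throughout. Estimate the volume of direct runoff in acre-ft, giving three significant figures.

V ≈ 123 acre-ft

Direct-runoff ordinates (Q − Q_b): 0.0, 66.3, 106.6, 225.8, 445.3, 686.1, 498.4, 362.0, 263.0, 191.0, 138.8, 0.0 cfs.
ΣQ_DR = 2983 cfs.
With Δt = 0.5 h = 1800 s, V = ΣQ_DR · Δt = 2983 × 1800 = 5.37 × 10^6 ft³ = 123 acre-ft.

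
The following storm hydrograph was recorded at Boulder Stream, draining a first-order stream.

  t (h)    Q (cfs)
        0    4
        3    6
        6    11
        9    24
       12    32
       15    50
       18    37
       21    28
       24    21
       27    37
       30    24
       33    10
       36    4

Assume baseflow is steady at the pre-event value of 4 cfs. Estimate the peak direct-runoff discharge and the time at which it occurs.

Q_p = 46.0 cfs at t = 15 h

Subtracting baseflow gives direct-runoff ordinates: 0.0, 2.0, 7.0, 20.0, 28.0, 46.0, 33.0, 24.0, 17.0, 33.0, 20.0, 6.0, 0.0 cfs.
The maximum is 46.0 cfs, occurring at the reading for t = 15 h.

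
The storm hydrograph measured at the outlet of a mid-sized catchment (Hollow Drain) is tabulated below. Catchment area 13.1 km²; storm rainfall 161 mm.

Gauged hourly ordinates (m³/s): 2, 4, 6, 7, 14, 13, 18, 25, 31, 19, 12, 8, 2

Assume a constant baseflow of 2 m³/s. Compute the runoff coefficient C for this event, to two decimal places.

ΣQ_DR = 135.0 m³/s; V = ΣQ_DR·Δt = 4.860 × 10^5 m³.
Runoff depth d = V / A = 37.10 mm.
C = d / P = 37.10 / 161 = 0.23.

C ≈ 0.23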